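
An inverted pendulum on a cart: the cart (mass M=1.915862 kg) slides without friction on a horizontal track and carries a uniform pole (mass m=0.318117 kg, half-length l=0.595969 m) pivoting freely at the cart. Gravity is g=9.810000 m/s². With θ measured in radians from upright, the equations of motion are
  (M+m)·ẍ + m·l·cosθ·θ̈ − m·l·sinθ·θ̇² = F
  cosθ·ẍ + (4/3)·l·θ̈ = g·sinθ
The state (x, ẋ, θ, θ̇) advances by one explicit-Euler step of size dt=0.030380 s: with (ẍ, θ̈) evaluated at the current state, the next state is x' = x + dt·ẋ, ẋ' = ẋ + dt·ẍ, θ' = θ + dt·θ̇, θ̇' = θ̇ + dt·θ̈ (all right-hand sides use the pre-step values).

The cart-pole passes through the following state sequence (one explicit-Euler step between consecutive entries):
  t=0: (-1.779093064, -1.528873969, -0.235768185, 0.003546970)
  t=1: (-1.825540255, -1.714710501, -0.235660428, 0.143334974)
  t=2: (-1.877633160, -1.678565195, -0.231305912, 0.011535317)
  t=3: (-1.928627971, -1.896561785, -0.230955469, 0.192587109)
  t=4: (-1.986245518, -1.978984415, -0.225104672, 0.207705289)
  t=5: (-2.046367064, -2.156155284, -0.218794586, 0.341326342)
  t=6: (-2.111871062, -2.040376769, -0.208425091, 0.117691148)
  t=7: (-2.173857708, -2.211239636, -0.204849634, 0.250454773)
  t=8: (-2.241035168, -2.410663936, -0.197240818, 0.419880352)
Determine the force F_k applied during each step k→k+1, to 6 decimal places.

F_0 = -12.817181 N
F_1 = 1.859069 N
F_2 = -14.930499 N
F_3 = -5.967459 N
F_4 = -12.213520 N
F_5 = 7.156178 N
F_6 = -11.753190 N
F_7 = -13.626951 N

step 0→1:
  ẍ = (ẋ'−ẋ)/dt = (-1.714710501−-1.528873969)/0.030380 = -6.117068
  θ̈ = (θ̇'−θ̇)/dt = (0.143334974−0.003546970)/0.030380 = 4.601317
  sinθ=-0.233590, cosθ=0.972335
  F = (M+m)·ẍ + m·l·cosθ·θ̈ − m·l·sinθ·θ̇² = -13.665402 + 0.848220 − -0.000001 = -12.817181
step 1→2:
  ẍ = (ẋ'−ẋ)/dt = (-1.678565195−-1.714710501)/0.030380 = 1.189773
  θ̈ = (θ̇'−θ̇)/dt = (0.011535317−0.143334974)/0.030380 = -4.338369
  sinθ=-0.233485, cosθ=0.972360
  F = (M+m)·ẍ + m·l·cosθ·θ̈ − m·l·sinθ·θ̇² = 2.657928 + -0.799769 − -0.000909 = 1.859069
step 2→3:
  ẍ = (ẋ'−ẋ)/dt = (-1.896561785−-1.678565195)/0.030380 = -7.175661
  θ̈ = (θ̇'−θ̇)/dt = (0.192587109−0.011535317)/0.030380 = 5.959572
  sinθ=-0.229249, cosθ=0.973368
  F = (M+m)·ẍ + m·l·cosθ·θ̈ − m·l·sinθ·θ̇² = -16.030277 + 1.099772 − -0.000006 = -14.930499
step 3→4:
  ẍ = (ẋ'−ẋ)/dt = (-1.978984415−-1.896561785)/0.030380 = -2.713056
  θ̈ = (θ̇'−θ̇)/dt = (0.207705289−0.192587109)/0.030380 = 0.497636
  sinθ=-0.228908, cosθ=0.973448
  F = (M+m)·ẍ + m·l·cosθ·θ̈ − m·l·sinθ·θ̇² = -6.060909 + 0.091841 − -0.001610 = -5.967459
step 4→5:
  ẍ = (ẋ'−ẋ)/dt = (-2.156155284−-1.978984415)/0.030380 = -5.831826
  θ̈ = (θ̇'−θ̇)/dt = (0.341326342−0.207705289)/0.030380 = 4.398323
  sinθ=-0.223208, cosθ=0.974771
  F = (M+m)·ẍ + m·l·cosθ·θ̈ − m·l·sinθ·θ̇² = -13.028176 + 0.812831 − -0.001826 = -12.213520
step 5→6:
  ẍ = (ẋ'−ẋ)/dt = (-2.040376769−-2.156155284)/0.030380 = 3.811011
  θ̈ = (θ̇'−θ̇)/dt = (0.117691148−0.341326342)/0.030380 = -7.361264
  sinθ=-0.217053, cosθ=0.976160
  F = (M+m)·ẍ + m·l·cosθ·θ̈ − m·l·sinθ·θ̇² = 8.513719 + -1.362335 − -0.004794 = 7.156178
step 6→7:
  ẍ = (ẋ'−ẋ)/dt = (-2.211239636−-2.040376769)/0.030380 = -5.624189
  θ̈ = (θ̇'−θ̇)/dt = (0.250454773−0.117691148)/0.030380 = 4.370100
  sinθ=-0.206919, cosθ=0.978358
  F = (M+m)·ẍ + m·l·cosθ·θ̈ − m·l·sinθ·θ̇² = -12.564320 + 0.810587 − -0.000543 = -11.753190
step 7→8:
  ẍ = (ẋ'−ẋ)/dt = (-2.410663936−-2.211239636)/0.030380 = -6.564329
  θ̈ = (θ̇'−θ̇)/dt = (0.419880352−0.250454773)/0.030380 = 5.576879
  sinθ=-0.203420, cosθ=0.979092
  F = (M+m)·ẍ + m·l·cosθ·θ̈ − m·l·sinθ·θ̇² = -14.664572 + 1.035202 − -0.002419 = -13.626951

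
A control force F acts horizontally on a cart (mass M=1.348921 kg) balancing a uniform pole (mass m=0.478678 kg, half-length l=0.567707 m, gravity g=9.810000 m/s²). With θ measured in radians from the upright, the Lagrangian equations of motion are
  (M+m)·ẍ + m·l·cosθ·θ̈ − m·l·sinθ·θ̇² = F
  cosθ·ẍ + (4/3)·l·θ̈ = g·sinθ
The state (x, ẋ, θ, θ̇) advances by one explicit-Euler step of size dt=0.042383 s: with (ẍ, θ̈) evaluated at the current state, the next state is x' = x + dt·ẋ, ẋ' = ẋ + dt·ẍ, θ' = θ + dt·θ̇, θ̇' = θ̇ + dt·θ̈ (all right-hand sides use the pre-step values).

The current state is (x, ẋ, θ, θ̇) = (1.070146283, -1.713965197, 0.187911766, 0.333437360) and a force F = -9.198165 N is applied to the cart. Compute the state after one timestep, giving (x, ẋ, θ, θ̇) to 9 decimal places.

(0.997503296, -1.995509175, 0.202043842, 0.801449363)

sinθ=0.186807830, cosθ=0.982396475
temp = (F + m·l·θ̇²·sinθ)/(M+m) = (-9.198165 + 0.005644056)/1.827599 = -5.029834742
θ̈ = (g·sinθ − cosθ·temp)/(l·(4/3 − m·cos²θ/(M+m))) = 11.042446343
ẍ = temp − m·l·θ̈·cosθ/(M+m) = -6.642851571
Euler: x'=1.070146283+0.042383·-1.713965197=0.997503296, ẋ'=-1.713965197+0.042383·-6.642851571=-1.995509175
       θ'=0.187911766+0.042383·0.333437360=0.202043842, θ̇'=0.333437360+0.042383·11.042446343=0.801449363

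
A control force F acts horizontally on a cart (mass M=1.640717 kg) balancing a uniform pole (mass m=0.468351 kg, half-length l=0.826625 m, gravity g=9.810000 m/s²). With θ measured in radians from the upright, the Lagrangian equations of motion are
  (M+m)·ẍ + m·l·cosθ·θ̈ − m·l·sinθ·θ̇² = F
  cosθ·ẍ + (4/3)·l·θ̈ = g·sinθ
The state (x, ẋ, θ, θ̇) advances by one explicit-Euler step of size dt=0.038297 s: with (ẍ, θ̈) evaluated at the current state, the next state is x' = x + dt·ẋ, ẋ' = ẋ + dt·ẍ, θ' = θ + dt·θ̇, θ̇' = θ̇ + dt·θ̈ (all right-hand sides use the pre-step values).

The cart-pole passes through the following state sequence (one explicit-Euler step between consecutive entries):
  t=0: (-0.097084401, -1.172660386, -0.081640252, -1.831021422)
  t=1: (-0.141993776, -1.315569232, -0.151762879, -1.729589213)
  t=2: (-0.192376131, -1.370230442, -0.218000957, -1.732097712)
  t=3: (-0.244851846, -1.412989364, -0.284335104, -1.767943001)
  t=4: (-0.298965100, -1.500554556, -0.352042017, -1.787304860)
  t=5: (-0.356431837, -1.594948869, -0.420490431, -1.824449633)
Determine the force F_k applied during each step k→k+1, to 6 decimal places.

F_0 = -6.742356 N
F_1 = -2.860244 N
F_2 = -2.457371 N
F_3 = -4.670755 N
F_4 = -5.124451 N

step 0→1:
  ẍ = (ẋ'−ẋ)/dt = (-1.315569232−-1.172660386)/0.038297 = -3.731594
  θ̈ = (θ̇'−θ̇)/dt = (-1.729589213−-1.831021422)/0.038297 = 2.648568
  sinθ=-0.081550, cosθ=0.996669
  F = (M+m)·ẍ + m·l·cosθ·θ̈ − m·l·sinθ·θ̇² = -7.870185 + 1.021980 − -0.105849 = -6.742356
step 1→2:
  ẍ = (ẋ'−ẋ)/dt = (-1.370230442−-1.315569232)/0.038297 = -1.427297
  θ̈ = (θ̇'−θ̇)/dt = (-1.732097712−-1.729589213)/0.038297 = -0.065501
  sinθ=-0.151181, cosθ=0.988506
  F = (M+m)·ẍ + m·l·cosθ·θ̈ − m·l·sinθ·θ̇² = -3.010267 + -0.025067 − -0.175091 = -2.860244
step 2→3:
  ẍ = (ẋ'−ẋ)/dt = (-1.412989364−-1.370230442)/0.038297 = -1.116508
  θ̈ = (θ̇'−θ̇)/dt = (-1.767943001−-1.732097712)/0.038297 = -0.935982
  sinθ=-0.216278, cosθ=0.976332
  F = (M+m)·ẍ + m·l·cosθ·θ̈ − m·l·sinθ·θ̇² = -2.354792 + -0.353789 − -0.251210 = -2.457371
step 3→4:
  ẍ = (ẋ'−ẋ)/dt = (-1.500554556−-1.412989364)/0.038297 = -2.286477
  θ̈ = (θ̇'−θ̇)/dt = (-1.787304860−-1.767943001)/0.038297 = -0.505571
  sinθ=-0.280519, cosθ=0.959848
  F = (M+m)·ẍ + m·l·cosθ·θ̈ − m·l·sinθ·θ̇² = -4.822334 + -0.187873 − -0.339453 = -4.670755
step 4→5:
  ẍ = (ẋ'−ẋ)/dt = (-1.594948869−-1.500554556)/0.038297 = -2.464797
  θ̈ = (θ̇'−θ̇)/dt = (-1.824449633−-1.787304860)/0.038297 = -0.969913
  sinθ=-0.344815, cosθ=0.938671
  F = (M+m)·ẍ + m·l·cosθ·θ̈ − m·l·sinθ·θ̇² = -5.198424 + -0.352473 − -0.426446 = -5.124451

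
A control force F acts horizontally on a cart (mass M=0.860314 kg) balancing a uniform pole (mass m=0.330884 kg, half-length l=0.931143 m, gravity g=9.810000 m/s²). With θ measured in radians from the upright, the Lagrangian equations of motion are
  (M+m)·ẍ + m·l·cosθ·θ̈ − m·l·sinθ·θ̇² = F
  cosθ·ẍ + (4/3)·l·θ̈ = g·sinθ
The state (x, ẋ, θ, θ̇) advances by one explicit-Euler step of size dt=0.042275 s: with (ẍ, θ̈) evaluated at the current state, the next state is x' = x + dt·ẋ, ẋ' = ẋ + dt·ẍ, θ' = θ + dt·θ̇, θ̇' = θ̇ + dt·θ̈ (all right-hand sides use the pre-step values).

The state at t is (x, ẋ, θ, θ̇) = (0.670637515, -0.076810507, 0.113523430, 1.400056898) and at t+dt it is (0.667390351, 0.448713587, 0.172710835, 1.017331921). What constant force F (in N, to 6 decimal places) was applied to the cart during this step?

F = 11.968124 N

ẍ = (ẋ'−ẋ)/dt = (0.448713587−-0.076810507)/0.042275 = 12.431084
θ̈ = (θ̇'−θ̇)/dt = (1.017331921−1.400056898)/0.042275 = -9.053222
sinθ=0.113280, cosθ=0.993563
F = (M+m)·ẍ + m·l·cosθ·θ̈ − m·l·sinθ·θ̇² = 14.807883 + -2.771346 − 0.068413 = 11.968124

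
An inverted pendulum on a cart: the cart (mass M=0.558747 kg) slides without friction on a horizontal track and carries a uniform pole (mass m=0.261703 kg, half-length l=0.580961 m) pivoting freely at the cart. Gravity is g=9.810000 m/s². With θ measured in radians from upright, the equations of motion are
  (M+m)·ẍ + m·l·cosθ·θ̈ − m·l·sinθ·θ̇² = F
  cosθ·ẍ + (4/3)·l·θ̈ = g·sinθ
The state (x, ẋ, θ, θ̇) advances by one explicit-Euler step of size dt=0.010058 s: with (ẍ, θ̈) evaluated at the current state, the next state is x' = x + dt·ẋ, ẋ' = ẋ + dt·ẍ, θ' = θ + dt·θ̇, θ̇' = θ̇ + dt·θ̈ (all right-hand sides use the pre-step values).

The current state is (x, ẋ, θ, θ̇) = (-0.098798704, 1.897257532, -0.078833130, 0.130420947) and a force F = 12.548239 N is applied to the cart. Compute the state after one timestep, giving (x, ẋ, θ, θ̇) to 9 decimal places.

(-0.079716088, 2.101495747, -0.077521356, -0.142455681)

sinθ=-0.078751502, cosθ=0.996894278
temp = (F + m·l·θ̇²·sinθ)/(M+m) = (12.548239 + -0.000203662)/0.820450 = 15.294089022
θ̈ = (g·sinθ − cosθ·temp)/(l·(4/3 − m·cos²θ/(M+m))) = -27.130307025
ẍ = temp − m·l·θ̈·cosθ/(M+m) = 20.306046441
Euler: x'=-0.098798704+0.010058·1.897257532=-0.079716088, ẋ'=1.897257532+0.010058·20.306046441=2.101495747
       θ'=-0.078833130+0.010058·0.130420947=-0.077521356, θ̇'=0.130420947+0.010058·-27.130307025=-0.142455681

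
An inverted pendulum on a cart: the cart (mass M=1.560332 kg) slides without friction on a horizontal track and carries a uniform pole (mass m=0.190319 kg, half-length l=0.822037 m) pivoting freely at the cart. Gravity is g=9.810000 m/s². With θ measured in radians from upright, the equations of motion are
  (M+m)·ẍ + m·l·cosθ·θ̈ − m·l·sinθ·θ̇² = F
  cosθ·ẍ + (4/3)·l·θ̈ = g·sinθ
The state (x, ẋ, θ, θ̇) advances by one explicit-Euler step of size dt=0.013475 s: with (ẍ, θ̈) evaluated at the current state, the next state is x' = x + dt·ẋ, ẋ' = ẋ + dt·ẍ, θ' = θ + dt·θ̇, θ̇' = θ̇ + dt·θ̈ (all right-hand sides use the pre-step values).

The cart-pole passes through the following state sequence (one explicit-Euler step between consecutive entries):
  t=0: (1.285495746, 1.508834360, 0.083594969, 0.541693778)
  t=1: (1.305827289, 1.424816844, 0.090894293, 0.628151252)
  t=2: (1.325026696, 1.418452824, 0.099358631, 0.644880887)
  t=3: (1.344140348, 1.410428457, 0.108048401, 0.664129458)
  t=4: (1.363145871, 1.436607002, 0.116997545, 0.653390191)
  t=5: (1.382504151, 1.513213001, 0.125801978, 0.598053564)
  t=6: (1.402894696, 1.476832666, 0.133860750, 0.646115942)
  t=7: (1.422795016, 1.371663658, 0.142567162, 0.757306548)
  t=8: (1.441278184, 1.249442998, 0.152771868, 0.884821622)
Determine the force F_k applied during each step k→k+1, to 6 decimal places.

F_0 = -9.918963 N
F_1 = -0.638972 N
F_2 = -0.826587 N
F_3 = 3.269675 N
F_4 = 9.306651 N
F_5 = -4.179887 N
F_6 = -12.392699 N
F_7 = -14.425994 N

step 0→1:
  ẍ = (ẋ'−ẋ)/dt = (1.424816844−1.508834360)/0.013475 = -6.235066
  θ̈ = (θ̇'−θ̇)/dt = (0.628151252−0.541693778)/0.013475 = 6.416139
  sinθ=0.083498, cosθ=0.996508
  F = (M+m)·ẍ + m·l·cosθ·θ̈ − m·l·sinθ·θ̇² = -10.915425 + 1.000295 − 0.003833 = -9.918963
step 1→2:
  ẍ = (ẋ'−ẋ)/dt = (1.418452824−1.424816844)/0.013475 = -0.472284
  θ̈ = (θ̇'−θ̇)/dt = (0.644880887−0.628151252)/0.013475 = 1.241531
  sinθ=0.090769, cosθ=0.995872
  F = (M+m)·ẍ + m·l·cosθ·θ̈ − m·l·sinθ·θ̇² = -0.826804 + 0.193435 − 0.005603 = -0.638972
step 2→3:
  ẍ = (ẋ'−ẋ)/dt = (1.410428457−1.418452824)/0.013475 = -0.595500
  θ̈ = (θ̇'−θ̇)/dt = (0.664129458−0.644880887)/0.013475 = 1.428465
  sinθ=0.099195, cosθ=0.995068
  F = (M+m)·ẍ + m·l·cosθ·θ̈ − m·l·sinθ·θ̇² = -1.042513 + 0.222380 − 0.006454 = -0.826587
step 3→4:
  ẍ = (ẋ'−ẋ)/dt = (1.436607002−1.410428457)/0.013475 = 1.942749
  θ̈ = (θ̇'−θ̇)/dt = (0.653390191−0.664129458)/0.013475 = -0.796977
  sinθ=0.107838, cosθ=0.994168
  F = (M+m)·ẍ + m·l·cosθ·θ̈ − m·l·sinθ·θ̇² = 3.401076 + -0.123959 − 0.007441 = 3.269675
step 4→5:
  ẍ = (ẋ'−ẋ)/dt = (1.513213001−1.436607002)/0.013475 = 5.685046
  θ̈ = (θ̇'−θ̇)/dt = (0.598053564−0.653390191)/0.013475 = -4.106614
  sinθ=0.116731, cosθ=0.993164
  F = (M+m)·ẍ + m·l·cosθ·θ̈ − m·l·sinθ·θ̇² = 9.952532 + -0.638085 − 0.007797 = 9.306651
step 5→6:
  ẍ = (ẋ'−ẋ)/dt = (1.476832666−1.513213001)/0.013475 = -2.699839
  θ̈ = (θ̇'−θ̇)/dt = (0.646115942−0.598053564)/0.013475 = 3.566781
  sinθ=0.125470, cosθ=0.992097
  F = (M+m)·ẍ + m·l·cosθ·θ̈ − m·l·sinθ·θ̇² = -4.726477 + 0.553610 − 0.007021 = -4.179887
step 6→7:
  ẍ = (ẋ'−ẋ)/dt = (1.371663658−1.476832666)/0.013475 = -7.804750
  θ̈ = (θ̇'−θ̇)/dt = (0.757306548−0.646115942)/0.013475 = 8.251622
  sinθ=0.133461, cosθ=0.991054
  F = (M+m)·ẍ + m·l·cosθ·θ̈ − m·l·sinθ·θ̇² = -13.663394 + 1.279411 − 0.008717 = -12.392699
step 7→8:
  ẍ = (ẋ'−ẋ)/dt = (1.249442998−1.371663658)/0.013475 = -9.070179
  θ̈ = (θ̇'−θ̇)/dt = (0.884821622−0.757306548)/0.013475 = 9.463085
  sinθ=0.142085, cosθ=0.989855
  F = (M+m)·ẍ + m·l·cosθ·θ̈ − m·l·sinθ·θ̇² = -15.878718 + 1.465472 − 0.012749 = -14.425994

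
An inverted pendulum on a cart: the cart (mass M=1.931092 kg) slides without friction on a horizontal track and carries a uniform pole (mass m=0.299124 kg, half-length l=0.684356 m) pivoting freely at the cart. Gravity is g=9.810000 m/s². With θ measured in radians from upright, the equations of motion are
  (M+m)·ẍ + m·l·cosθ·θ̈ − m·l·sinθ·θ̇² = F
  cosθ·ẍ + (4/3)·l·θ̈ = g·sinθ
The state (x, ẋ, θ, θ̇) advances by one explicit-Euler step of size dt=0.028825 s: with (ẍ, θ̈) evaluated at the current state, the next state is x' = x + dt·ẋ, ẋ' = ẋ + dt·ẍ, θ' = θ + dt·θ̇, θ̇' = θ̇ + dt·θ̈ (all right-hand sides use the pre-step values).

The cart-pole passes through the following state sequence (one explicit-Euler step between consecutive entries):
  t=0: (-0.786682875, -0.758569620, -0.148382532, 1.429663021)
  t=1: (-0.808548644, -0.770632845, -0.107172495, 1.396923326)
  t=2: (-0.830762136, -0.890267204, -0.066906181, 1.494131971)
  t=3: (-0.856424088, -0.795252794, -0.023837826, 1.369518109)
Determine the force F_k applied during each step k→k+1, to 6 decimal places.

F_0 = -1.101439 N
F_1 = -8.527099 N
F_2 = 6.498909 N

step 0→1:
  ẍ = (ẋ'−ẋ)/dt = (-0.770632845−-0.758569620)/0.028825 = -0.418499
  θ̈ = (θ̇'−θ̇)/dt = (1.396923326−1.429663021)/0.028825 = -1.135809
  sinθ=-0.147839, cosθ=0.989011
  F = (M+m)·ẍ + m·l·cosθ·θ̈ − m·l·sinθ·θ̇² = -0.933342 + -0.229953 − -0.061857 = -1.101439
step 1→2:
  ẍ = (ẋ'−ẋ)/dt = (-0.890267204−-0.770632845)/0.028825 = -4.150368
  θ̈ = (θ̇'−θ̇)/dt = (1.494131971−1.396923326)/0.028825 = 3.372373
  sinθ=-0.106967, cosθ=0.994263
  F = (M+m)·ẍ + m·l·cosθ·θ̈ − m·l·sinθ·θ̇² = -9.256217 + 0.686388 − -0.042730 = -8.527099
step 2→3:
  ẍ = (ẋ'−ẋ)/dt = (-0.795252794−-0.890267204)/0.028825 = 3.296250
  θ̈ = (θ̇'−θ̇)/dt = (1.369518109−1.494131971)/0.028825 = -4.323117
  sinθ=-0.066856, cosθ=0.997763
  F = (M+m)·ẍ + m·l·cosθ·θ̈ − m·l·sinθ·θ̇² = 7.351350 + -0.882994 − -0.030553 = 6.498909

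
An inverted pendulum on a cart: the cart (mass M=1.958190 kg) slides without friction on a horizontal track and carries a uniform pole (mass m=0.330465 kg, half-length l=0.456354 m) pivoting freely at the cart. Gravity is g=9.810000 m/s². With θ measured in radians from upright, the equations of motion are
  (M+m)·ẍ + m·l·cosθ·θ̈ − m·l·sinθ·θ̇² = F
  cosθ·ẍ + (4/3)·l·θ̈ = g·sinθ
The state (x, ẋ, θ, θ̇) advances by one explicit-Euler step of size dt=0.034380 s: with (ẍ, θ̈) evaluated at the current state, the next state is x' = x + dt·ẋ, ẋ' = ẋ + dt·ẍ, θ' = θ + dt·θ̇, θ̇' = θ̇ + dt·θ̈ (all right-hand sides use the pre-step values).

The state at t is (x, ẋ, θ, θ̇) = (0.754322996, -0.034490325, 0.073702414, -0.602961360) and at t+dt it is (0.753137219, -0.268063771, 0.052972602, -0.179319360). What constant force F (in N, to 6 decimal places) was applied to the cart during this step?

F = -13.699600 N

ẍ = (ẋ'−ẋ)/dt = (-0.268063771−-0.034490325)/0.034380 = -6.793876
θ̈ = (θ̇'−θ̇)/dt = (-0.179319360−-0.602961360)/0.034380 = 12.322339
sinθ=0.073636, cosθ=0.997285
F = (M+m)·ẍ + m·l·cosθ·θ̈ − m·l·sinθ·θ̇² = -15.548838 + 1.853275 − 0.004037 = -13.699600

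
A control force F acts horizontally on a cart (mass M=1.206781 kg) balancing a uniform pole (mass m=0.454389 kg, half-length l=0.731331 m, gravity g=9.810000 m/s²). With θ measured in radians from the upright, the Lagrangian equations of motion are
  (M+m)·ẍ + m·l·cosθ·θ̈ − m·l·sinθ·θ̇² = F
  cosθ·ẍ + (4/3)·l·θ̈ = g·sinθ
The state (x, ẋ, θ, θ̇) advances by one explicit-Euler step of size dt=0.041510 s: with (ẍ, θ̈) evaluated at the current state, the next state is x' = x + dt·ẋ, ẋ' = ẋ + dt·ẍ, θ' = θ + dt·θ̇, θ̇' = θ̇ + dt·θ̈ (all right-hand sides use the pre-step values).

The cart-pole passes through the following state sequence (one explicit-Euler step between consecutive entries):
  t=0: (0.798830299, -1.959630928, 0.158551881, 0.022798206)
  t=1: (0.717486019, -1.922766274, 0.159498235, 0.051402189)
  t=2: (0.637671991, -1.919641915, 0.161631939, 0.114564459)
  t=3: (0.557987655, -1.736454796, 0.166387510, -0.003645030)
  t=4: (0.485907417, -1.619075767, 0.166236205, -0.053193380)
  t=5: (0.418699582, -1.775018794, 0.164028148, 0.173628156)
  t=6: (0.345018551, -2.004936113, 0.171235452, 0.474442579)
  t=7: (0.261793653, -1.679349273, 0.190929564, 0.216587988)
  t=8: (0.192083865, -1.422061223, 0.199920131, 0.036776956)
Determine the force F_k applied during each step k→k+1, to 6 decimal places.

step 0→1:
  ẍ = (ẋ'−ẋ)/dt = (-1.922766274−-1.959630928)/0.041510 = 0.888091
  θ̈ = (θ̇'−θ̇)/dt = (0.051402189−0.022798206)/0.041510 = 0.689087
  sinθ=0.157888, cosθ=0.987457
  F = (M+m)·ẍ + m·l·cosθ·θ̈ − m·l·sinθ·θ̇² = 1.475270 + 0.226117 − 0.000027 = 1.701360
step 1→2:
  ẍ = (ẋ'−ẋ)/dt = (-1.919641915−-1.922766274)/0.041510 = 0.075268
  θ̈ = (θ̇'−θ̇)/dt = (0.114564459−0.051402189)/0.041510 = 1.521616
  sinθ=0.158823, cosθ=0.987307
  F = (M+m)·ẍ + m·l·cosθ·θ̈ − m·l·sinθ·θ̇² = 0.125032 + 0.499228 − 0.000139 = 0.624121
step 2→3:
  ẍ = (ẋ'−ẋ)/dt = (-1.736454796−-1.919641915)/0.041510 = 4.413084
  θ̈ = (θ̇'−θ̇)/dt = (-0.003645030−0.114564459)/0.041510 = -2.847735
  sinθ=0.160929, cosθ=0.986966
  F = (M+m)·ẍ + m·l·cosθ·θ̈ − m·l·sinθ·θ̇² = 7.330883 + -0.933993 − 0.000702 = 6.396188
step 3→4:
  ẍ = (ẋ'−ẋ)/dt = (-1.619075767−-1.736454796)/0.041510 = 2.827729
  θ̈ = (θ̇'−θ̇)/dt = (-0.053193380−-0.003645030)/0.041510 = -1.193649
  sinθ=0.165621, cosθ=0.986190
  F = (M+m)·ẍ + m·l·cosθ·θ̈ − m·l·sinθ·θ̇² = 4.697339 + -0.391182 − 0.000001 = 4.306156
step 4→5:
  ẍ = (ẋ'−ẋ)/dt = (-1.775018794−-1.619075767)/0.041510 = -3.756758
  θ̈ = (θ̇'−θ̇)/dt = (0.173628156−-0.053193380)/0.041510 = 5.464262
  sinθ=0.165472, cosθ=0.986215
  F = (M+m)·ẍ + m·l·cosθ·θ̈ − m·l·sinθ·θ̇² = -6.240614 + 1.790790 − 0.000156 = -4.449979
step 5→6:
  ẍ = (ẋ'−ẋ)/dt = (-2.004936113−-1.775018794)/0.041510 = -5.538842
  θ̈ = (θ̇'−θ̇)/dt = (0.474442579−0.173628156)/0.041510 = 7.246794
  sinθ=0.163294, cosθ=0.986578
  F = (M+m)·ẍ + m·l·cosθ·θ̈ − m·l·sinθ·θ̇² = -9.200958 + 2.375850 − 0.001636 = -6.826744
step 6→7:
  ẍ = (ẋ'−ẋ)/dt = (-1.679349273−-2.004936113)/0.041510 = 7.843576
  θ̈ = (θ̇'−θ̇)/dt = (0.216587988−0.474442579)/0.041510 = -6.211867
  sinθ=0.170400, cosθ=0.985375
  F = (M+m)·ẍ + m·l·cosθ·θ̈ − m·l·sinθ·θ̇² = 13.029513 + -2.034068 − 0.012746 = 10.982699
step 7→8:
  ẍ = (ẋ'−ẋ)/dt = (-1.422061223−-1.679349273)/0.041510 = 6.198219
  θ̈ = (θ̇'−θ̇)/dt = (0.036776956−0.216587988)/0.041510 = -4.331752
  sinθ=0.189772, cosθ=0.981828
  F = (M+m)·ẍ + m·l·cosθ·θ̈ − m·l·sinθ·θ̇² = 10.296295 + -1.413321 − 0.002958 = 8.880015

F_0 = 1.701360 N
F_1 = 0.624121 N
F_2 = 6.396188 N
F_3 = 4.306156 N
F_4 = -4.449979 N
F_5 = -6.826744 N
F_6 = 10.982699 N
F_7 = 8.880015 N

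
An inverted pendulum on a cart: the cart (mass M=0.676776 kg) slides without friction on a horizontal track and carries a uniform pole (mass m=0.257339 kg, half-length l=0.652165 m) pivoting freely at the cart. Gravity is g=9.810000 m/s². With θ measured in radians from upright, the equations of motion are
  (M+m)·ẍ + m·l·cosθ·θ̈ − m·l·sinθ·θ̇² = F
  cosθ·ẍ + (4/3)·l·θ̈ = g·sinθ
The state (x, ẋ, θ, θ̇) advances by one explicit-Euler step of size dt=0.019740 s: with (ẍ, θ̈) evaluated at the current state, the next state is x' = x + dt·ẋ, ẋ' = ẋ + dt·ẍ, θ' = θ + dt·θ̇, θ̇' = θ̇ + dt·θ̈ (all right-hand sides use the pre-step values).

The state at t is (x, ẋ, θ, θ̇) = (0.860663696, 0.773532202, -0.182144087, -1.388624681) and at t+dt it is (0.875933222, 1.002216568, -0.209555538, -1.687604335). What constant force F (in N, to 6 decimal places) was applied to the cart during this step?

F = 8.380329 N

ẍ = (ẋ'−ẋ)/dt = (1.002216568−0.773532202)/0.019740 = 11.584821
θ̈ = (θ̇'−θ̇)/dt = (-1.687604335−-1.388624681)/0.019740 = -15.145879
sinθ=-0.181139, cosθ=0.983458
F = (M+m)·ẍ + m·l·cosθ·θ̈ − m·l·sinθ·θ̇² = 10.821555 + -2.499846 − -0.058620 = 8.380329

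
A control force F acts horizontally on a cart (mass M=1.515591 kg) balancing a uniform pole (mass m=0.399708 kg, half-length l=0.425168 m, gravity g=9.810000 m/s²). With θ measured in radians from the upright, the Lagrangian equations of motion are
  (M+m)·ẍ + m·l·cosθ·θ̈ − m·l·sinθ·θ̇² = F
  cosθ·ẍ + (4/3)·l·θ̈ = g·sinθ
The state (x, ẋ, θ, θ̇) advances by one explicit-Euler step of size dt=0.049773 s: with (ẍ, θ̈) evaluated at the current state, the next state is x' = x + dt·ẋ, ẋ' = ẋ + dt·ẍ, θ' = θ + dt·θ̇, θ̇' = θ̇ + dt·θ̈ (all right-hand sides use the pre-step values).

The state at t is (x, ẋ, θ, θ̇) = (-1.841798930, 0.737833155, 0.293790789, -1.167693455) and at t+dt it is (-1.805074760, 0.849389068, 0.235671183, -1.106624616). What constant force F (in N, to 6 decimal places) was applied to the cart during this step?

ẍ = (ẋ'−ẋ)/dt = (0.849389068−0.737833155)/0.049773 = 2.241294
θ̈ = (θ̇'−θ̇)/dt = (-1.106624616−-1.167693455)/0.049773 = 1.226947
sinθ=0.289583, cosθ=0.957153
F = (M+m)·ẍ + m·l·cosθ·θ̈ − m·l·sinθ·θ̇² = 4.292748 + 0.199577 − 0.067102 = 4.425223

F = 4.425223 N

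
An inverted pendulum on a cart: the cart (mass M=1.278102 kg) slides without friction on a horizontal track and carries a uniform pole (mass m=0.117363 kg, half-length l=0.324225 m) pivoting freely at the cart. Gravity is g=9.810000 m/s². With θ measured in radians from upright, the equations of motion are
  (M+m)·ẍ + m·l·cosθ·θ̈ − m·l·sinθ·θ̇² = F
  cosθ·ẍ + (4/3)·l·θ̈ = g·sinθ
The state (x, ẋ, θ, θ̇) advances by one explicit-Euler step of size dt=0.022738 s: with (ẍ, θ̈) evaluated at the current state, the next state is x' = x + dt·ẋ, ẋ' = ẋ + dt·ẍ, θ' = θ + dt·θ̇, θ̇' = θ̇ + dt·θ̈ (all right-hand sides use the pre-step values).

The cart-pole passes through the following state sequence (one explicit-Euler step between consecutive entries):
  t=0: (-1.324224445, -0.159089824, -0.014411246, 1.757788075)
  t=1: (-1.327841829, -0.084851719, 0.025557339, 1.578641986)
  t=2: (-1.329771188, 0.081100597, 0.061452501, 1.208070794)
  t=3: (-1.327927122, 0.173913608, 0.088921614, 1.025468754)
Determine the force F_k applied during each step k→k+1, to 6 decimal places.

step 0→1:
  ẍ = (ẋ'−ẋ)/dt = (-0.084851719−-0.159089824)/0.022738 = 3.264936
  θ̈ = (θ̇'−θ̇)/dt = (1.578641986−1.757788075)/0.022738 = -7.878709
  sinθ=-0.014411, cosθ=0.999896
  F = (M+m)·ẍ + m·l·cosθ·θ̈ − m·l·sinθ·θ̇² = 4.556103 + -0.299770 − -0.001694 = 4.258028
step 1→2:
  ẍ = (ẋ'−ẋ)/dt = (0.081100597−-0.084851719)/0.022738 = 7.298457
  θ̈ = (θ̇'−θ̇)/dt = (1.208070794−1.578641986)/0.022738 = -16.297440
  sinθ=0.025555, cosθ=0.999673
  F = (M+m)·ẍ + m·l·cosθ·θ̈ − m·l·sinθ·θ̇² = 10.184741 + -0.619948 − 0.002423 = 9.562370
step 2→3:
  ẍ = (ẋ'−ẋ)/dt = (0.173913608−0.081100597)/0.022738 = 4.081846
  θ̈ = (θ̇'−θ̇)/dt = (1.025468754−1.208070794)/0.022738 = -8.030699
  sinθ=0.061414, cosθ=0.998112
  F = (M+m)·ẍ + m·l·cosθ·θ̈ − m·l·sinθ·θ̇² = 5.696073 + -0.305007 − 0.003411 = 5.387655

F_0 = 4.258028 N
F_1 = 9.562370 N
F_2 = 5.387655 N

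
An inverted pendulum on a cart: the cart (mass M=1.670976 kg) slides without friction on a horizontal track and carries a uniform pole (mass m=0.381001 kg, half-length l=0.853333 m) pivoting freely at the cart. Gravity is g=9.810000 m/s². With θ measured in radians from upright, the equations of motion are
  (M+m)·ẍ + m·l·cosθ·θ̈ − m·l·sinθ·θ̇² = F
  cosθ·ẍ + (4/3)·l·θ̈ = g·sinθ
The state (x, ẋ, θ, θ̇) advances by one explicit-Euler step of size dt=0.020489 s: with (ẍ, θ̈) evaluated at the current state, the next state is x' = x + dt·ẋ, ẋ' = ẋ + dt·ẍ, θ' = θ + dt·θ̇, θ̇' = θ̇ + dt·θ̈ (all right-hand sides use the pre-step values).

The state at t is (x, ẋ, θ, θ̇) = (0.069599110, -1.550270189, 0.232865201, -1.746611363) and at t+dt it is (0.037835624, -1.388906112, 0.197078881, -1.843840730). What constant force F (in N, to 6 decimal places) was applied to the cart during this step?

F = 14.430561 N

ẍ = (ẋ'−ẋ)/dt = (-1.388906112−-1.550270189)/0.020489 = 7.875644
θ̈ = (θ̇'−θ̇)/dt = (-1.843840730−-1.746611363)/0.020489 = -4.745442
sinθ=0.230766, cosθ=0.973009
F = (M+m)·ẍ + m·l·cosθ·θ̈ − m·l·sinθ·θ̇² = 16.160641 + -1.501199 − 0.228881 = 14.430561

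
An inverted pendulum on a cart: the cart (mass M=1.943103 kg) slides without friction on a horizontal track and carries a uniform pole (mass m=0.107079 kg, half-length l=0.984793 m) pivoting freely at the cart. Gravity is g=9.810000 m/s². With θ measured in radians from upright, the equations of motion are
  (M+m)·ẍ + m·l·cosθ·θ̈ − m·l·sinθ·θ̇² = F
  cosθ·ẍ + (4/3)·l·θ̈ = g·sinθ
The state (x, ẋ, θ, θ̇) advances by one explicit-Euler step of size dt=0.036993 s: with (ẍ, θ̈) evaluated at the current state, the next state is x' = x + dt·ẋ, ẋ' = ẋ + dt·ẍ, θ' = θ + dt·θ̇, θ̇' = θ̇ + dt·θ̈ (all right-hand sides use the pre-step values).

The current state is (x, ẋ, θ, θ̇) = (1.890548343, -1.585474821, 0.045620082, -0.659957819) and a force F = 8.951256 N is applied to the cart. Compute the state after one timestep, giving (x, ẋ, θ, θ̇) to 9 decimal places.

sinθ=0.045604260, cosθ=0.998959585
temp = (F + m·l·θ̇²·sinθ)/(M+m) = (8.951256 + 0.002094532)/2.050182 = 4.367100351
θ̈ = (g·sinθ − cosθ·temp)/(l·(4/3 − m·cos²θ/(M+m))) = -3.103025548
ẍ = temp − m·l·θ̈·cosθ/(M+m) = 4.526537718
Euler: x'=1.890548343+0.036993·-1.585474821=1.831896873, ẋ'=-1.585474821+0.036993·4.526537718=-1.418024611
       θ'=0.045620082+0.036993·-0.659957819=0.021206262, θ̇'=-0.659957819+0.036993·-3.103025548=-0.774748043

(1.831896873, -1.418024611, 0.021206262, -0.774748043)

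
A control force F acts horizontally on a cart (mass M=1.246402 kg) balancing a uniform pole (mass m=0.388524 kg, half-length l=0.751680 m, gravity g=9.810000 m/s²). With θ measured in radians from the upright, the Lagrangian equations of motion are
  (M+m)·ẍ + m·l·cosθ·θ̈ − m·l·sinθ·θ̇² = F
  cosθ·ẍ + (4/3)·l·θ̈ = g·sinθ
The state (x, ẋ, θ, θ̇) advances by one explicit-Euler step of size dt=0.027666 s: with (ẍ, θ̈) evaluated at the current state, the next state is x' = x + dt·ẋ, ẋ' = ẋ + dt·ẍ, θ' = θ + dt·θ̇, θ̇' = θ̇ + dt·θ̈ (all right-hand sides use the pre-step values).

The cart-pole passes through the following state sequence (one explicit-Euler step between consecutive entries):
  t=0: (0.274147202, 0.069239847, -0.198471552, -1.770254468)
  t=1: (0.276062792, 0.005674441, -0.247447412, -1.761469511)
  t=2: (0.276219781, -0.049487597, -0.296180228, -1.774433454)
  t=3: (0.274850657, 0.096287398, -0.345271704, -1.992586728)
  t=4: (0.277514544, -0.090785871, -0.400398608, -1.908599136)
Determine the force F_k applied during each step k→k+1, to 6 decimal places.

step 0→1:
  ẍ = (ẋ'−ẋ)/dt = (0.005674441−0.069239847)/0.027666 = -2.297600
  θ̈ = (θ̇'−θ̇)/dt = (-1.761469511−-1.770254468)/0.027666 = 0.317536
  sinθ=-0.197171, cosθ=0.980369
  F = (M+m)·ẍ + m·l·cosθ·θ̈ − m·l·sinθ·θ̇² = -3.756406 + 0.090915 − -0.180454 = -3.485038
step 1→2:
  ẍ = (ẋ'−ẋ)/dt = (-0.049487597−0.005674441)/0.027666 = -1.993857
  θ̈ = (θ̇'−θ̇)/dt = (-1.774433454−-1.761469511)/0.027666 = -0.468588
  sinθ=-0.244930, cosθ=0.969541
  F = (M+m)·ẍ + m·l·cosθ·θ̈ − m·l·sinθ·θ̇² = -3.259808 + -0.132681 − -0.221944 = -3.170545
step 2→3:
  ẍ = (ẋ'−ẋ)/dt = (0.096287398−-0.049487597)/0.027666 = 5.269103
  θ̈ = (θ̇'−θ̇)/dt = (-1.992586728−-1.774433454)/0.027666 = -7.885248
  sinθ=-0.291869, cosθ=0.956458
  F = (M+m)·ẍ + m·l·cosθ·θ̈ − m·l·sinθ·θ̇² = 8.614593 + -2.202583 − -0.268385 = 6.680395
step 3→4:
  ẍ = (ẋ'−ẋ)/dt = (-0.090785871−0.096287398)/0.027666 = -6.761847
  θ̈ = (θ̇'−θ̇)/dt = (-1.908599136−-1.992586728)/0.027666 = 3.035769
  sinθ=-0.338452, cosθ=0.940984
  F = (M+m)·ẍ + m·l·cosθ·θ̈ − m·l·sinθ·θ̇² = -11.055120 + 0.834260 − -0.392449 = -9.828411

F_0 = -3.485038 N
F_1 = -3.170545 N
F_2 = 6.680395 N
F_3 = -9.828411 N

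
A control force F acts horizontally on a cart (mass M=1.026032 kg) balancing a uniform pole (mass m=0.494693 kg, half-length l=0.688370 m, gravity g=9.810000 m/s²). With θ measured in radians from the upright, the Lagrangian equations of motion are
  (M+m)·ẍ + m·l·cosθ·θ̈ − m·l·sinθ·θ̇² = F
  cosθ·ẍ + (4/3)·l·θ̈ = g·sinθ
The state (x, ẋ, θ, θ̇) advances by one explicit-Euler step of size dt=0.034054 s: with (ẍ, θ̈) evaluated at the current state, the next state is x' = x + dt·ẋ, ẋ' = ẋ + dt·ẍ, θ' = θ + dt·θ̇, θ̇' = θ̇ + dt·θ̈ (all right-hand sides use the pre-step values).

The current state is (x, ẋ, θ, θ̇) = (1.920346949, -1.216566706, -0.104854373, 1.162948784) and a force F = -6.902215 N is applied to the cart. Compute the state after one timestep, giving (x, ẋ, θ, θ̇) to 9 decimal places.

(1.878917986, -1.410529400, -0.065251315, 1.335021463)

sinθ=-0.104662343, cosθ=0.994507815
temp = (F + m·l·θ̇²·sinθ)/(M+m) = (-6.902215 + -0.048202474)/1.520725 = -4.570463084
θ̈ = (g·sinθ − cosθ·temp)/(l·(4/3 − m·cos²θ/(M+m))) = 5.052935899
ẍ = temp − m·l·θ̈·cosθ/(M+m) = -5.695738948
Euler: x'=1.920346949+0.034054·-1.216566706=1.878917986, ẋ'=-1.216566706+0.034054·-5.695738948=-1.410529400
       θ'=-0.104854373+0.034054·1.162948784=-0.065251315, θ̇'=1.162948784+0.034054·5.052935899=1.335021463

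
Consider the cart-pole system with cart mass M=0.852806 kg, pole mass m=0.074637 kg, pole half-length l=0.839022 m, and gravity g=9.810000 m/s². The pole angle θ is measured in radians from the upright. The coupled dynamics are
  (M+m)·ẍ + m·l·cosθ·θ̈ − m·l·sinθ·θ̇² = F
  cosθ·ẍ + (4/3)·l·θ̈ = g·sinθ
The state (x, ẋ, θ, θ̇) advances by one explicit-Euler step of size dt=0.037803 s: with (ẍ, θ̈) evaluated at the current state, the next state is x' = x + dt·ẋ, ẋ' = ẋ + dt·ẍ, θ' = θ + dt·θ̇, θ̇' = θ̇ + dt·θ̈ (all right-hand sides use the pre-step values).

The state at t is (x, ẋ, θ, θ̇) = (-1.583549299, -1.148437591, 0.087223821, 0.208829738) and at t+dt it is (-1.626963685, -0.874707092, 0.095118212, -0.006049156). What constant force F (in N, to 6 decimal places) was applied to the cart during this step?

F = 6.360750 N

ẍ = (ẋ'−ẋ)/dt = (-0.874707092−-1.148437591)/0.037803 = 7.240973
θ̈ = (θ̇'−θ̇)/dt = (-0.006049156−0.208829738)/0.037803 = -5.684176
sinθ=0.087113, cosθ=0.996198
F = (M+m)·ẍ + m·l·cosθ·θ̈ − m·l·sinθ·θ̇² = 6.715590 + -0.354602 − 0.000238 = 6.360750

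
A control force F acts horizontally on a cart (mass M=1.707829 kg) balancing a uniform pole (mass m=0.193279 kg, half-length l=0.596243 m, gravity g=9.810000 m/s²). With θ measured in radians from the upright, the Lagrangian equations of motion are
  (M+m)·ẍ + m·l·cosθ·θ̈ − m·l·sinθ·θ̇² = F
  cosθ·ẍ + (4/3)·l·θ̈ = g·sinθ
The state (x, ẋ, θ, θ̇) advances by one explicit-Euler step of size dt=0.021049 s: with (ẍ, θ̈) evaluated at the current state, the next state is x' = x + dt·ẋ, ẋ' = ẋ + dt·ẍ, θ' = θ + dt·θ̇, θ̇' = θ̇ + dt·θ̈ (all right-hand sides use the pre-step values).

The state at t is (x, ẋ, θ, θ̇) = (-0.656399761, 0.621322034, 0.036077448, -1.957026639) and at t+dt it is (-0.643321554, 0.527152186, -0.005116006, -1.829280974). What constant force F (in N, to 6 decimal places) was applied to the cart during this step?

ẍ = (ẋ'−ẋ)/dt = (0.527152186−0.621322034)/0.021049 = -4.473840
θ̈ = (θ̇'−θ̇)/dt = (-1.829280974−-1.957026639)/0.021049 = 6.068966
sinθ=0.036070, cosθ=0.999349
F = (M+m)·ẍ + m·l·cosθ·θ̈ − m·l·sinθ·θ̇² = -8.505252 + 0.698940 − 0.015920 = -7.822232

F = -7.822232 N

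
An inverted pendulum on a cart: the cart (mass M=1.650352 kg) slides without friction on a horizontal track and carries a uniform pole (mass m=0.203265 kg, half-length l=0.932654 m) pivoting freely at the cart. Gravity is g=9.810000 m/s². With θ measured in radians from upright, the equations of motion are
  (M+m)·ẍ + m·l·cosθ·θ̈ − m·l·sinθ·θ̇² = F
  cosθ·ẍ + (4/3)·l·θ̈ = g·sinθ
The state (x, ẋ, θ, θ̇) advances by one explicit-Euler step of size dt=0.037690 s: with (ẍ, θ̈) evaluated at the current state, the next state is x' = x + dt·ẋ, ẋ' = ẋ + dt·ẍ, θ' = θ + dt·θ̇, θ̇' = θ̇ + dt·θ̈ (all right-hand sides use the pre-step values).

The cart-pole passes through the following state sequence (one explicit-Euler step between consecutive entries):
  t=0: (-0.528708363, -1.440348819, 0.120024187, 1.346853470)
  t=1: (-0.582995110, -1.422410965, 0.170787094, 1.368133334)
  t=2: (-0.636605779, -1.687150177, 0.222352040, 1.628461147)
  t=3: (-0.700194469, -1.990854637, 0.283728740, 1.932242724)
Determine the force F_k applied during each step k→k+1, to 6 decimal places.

step 0→1:
  ẍ = (ẋ'−ẋ)/dt = (-1.422410965−-1.440348819)/0.037690 = 0.475931
  θ̈ = (θ̇'−θ̇)/dt = (1.368133334−1.346853470)/0.037690 = 0.564602
  sinθ=0.119736, cosθ=0.992806
  F = (M+m)·ẍ + m·l·cosθ·θ̈ − m·l·sinθ·θ̇² = 0.882195 + 0.106265 − 0.041176 = 0.947283
step 1→2:
  ẍ = (ẋ'−ẋ)/dt = (-1.687150177−-1.422410965)/0.037690 = -7.024123
  θ̈ = (θ̇'−θ̇)/dt = (1.628461147−1.368133334)/0.037690 = 6.907079
  sinθ=0.169958, cosθ=0.985451
  F = (M+m)·ẍ + m·l·cosθ·θ̈ − m·l·sinθ·θ̇² = -13.020035 + 1.290366 − 0.060309 = -11.789978
step 2→3:
  ẍ = (ẋ'−ẋ)/dt = (-1.990854637−-1.687150177)/0.037690 = -8.057959
  θ̈ = (θ̇'−θ̇)/dt = (1.932242724−1.628461147)/0.037690 = 8.060005
  sinθ=0.220524, cosθ=0.975381
  F = (M+m)·ẍ + m·l·cosθ·θ̈ − m·l·sinθ·θ̇² = -14.936369 + 1.490366 − 0.110865 = -13.556868

F_0 = 0.947283 N
F_1 = -11.789978 N
F_2 = -13.556868 N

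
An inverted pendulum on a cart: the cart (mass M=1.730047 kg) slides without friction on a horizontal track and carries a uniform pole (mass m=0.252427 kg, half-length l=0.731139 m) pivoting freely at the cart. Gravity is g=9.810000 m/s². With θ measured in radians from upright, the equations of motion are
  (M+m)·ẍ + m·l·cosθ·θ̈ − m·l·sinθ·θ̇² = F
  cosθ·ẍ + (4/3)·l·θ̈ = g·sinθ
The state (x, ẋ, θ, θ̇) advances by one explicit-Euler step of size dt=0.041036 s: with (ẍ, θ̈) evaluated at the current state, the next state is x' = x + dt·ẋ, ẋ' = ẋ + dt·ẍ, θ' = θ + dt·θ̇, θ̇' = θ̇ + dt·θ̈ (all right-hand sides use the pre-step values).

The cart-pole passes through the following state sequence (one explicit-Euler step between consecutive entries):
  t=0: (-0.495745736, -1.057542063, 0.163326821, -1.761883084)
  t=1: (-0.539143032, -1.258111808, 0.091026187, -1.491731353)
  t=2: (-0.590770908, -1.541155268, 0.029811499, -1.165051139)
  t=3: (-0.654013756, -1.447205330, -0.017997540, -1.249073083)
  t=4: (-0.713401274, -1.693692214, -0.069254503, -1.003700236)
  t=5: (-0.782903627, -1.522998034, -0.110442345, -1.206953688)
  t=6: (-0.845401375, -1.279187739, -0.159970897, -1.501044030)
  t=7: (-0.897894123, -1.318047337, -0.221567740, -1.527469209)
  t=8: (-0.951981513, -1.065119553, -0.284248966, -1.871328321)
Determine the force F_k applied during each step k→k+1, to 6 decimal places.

F_0 = -8.583966 N
F_1 = -12.248173 N
F_2 = 4.153591 N
F_3 = -10.799364 N
F_4 = 7.347265 N
F_5 = 10.493644 N
F_6 = -1.928422 N
F_7 = 10.805025 N

step 0→1:
  ẍ = (ẋ'−ẋ)/dt = (-1.258111808−-1.057542063)/0.041036 = -4.887653
  θ̈ = (θ̇'−θ̇)/dt = (-1.491731353−-1.761883084)/0.041036 = 6.583286
  sinθ=0.162602, cosθ=0.986692
  F = (M+m)·ẍ + m·l·cosθ·θ̈ − m·l·sinθ·θ̇² = -9.689646 + 1.198837 − 0.093157 = -8.583966
step 1→2:
  ẍ = (ẋ'−ẋ)/dt = (-1.541155268−-1.258111808)/0.041036 = -6.897443
  θ̈ = (θ̇'−θ̇)/dt = (-1.165051139−-1.491731353)/0.041036 = 7.960820
  sinθ=0.090901, cosθ=0.995860
  F = (M+m)·ẍ + m·l·cosθ·θ̈ − m·l·sinθ·θ̇² = -13.674001 + 1.463160 − 0.037332 = -12.248173
step 2→3:
  ẍ = (ẋ'−ẋ)/dt = (-1.447205330−-1.541155268)/0.041036 = 2.289452
  θ̈ = (θ̇'−θ̇)/dt = (-1.249073083−-1.165051139)/0.041036 = -2.047518
  sinθ=0.029807, cosθ=0.999556
  F = (M+m)·ẍ + m·l·cosθ·θ̈ − m·l·sinθ·θ̇² = 4.538778 + -0.377720 − 0.007467 = 4.153591
step 3→4:
  ẍ = (ẋ'−ẋ)/dt = (-1.693692214−-1.447205330)/0.041036 = -6.006601
  θ̈ = (θ̇'−θ̇)/dt = (-1.003700236−-1.249073083)/0.041036 = 5.979453
  sinθ=-0.017997, cosθ=0.999838
  F = (M+m)·ẍ + m·l·cosθ·θ̈ − m·l·sinθ·θ̇² = -11.907931 + 1.103385 − -0.005182 = -10.799364
step 4→5:
  ẍ = (ẋ'−ẋ)/dt = (-1.522998034−-1.693692214)/0.041036 = 4.159620
  θ̈ = (θ̇'−θ̇)/dt = (-1.206953688−-1.003700236)/0.041036 = -4.953052
  sinθ=-0.069199, cosθ=0.997603
  F = (M+m)·ẍ + m·l·cosθ·θ̈ − m·l·sinθ·θ̇² = 8.246339 + -0.911940 − -0.012866 = 7.347265
step 5→6:
  ẍ = (ẋ'−ẋ)/dt = (-1.279187739−-1.522998034)/0.041036 = 5.941376
  θ̈ = (θ̇'−θ̇)/dt = (-1.501044030−-1.206953688)/0.041036 = -7.166643
  sinθ=-0.110218, cosθ=0.993907
  F = (M+m)·ẍ + m·l·cosθ·θ̈ − m·l·sinθ·θ̇² = 11.778623 + -1.314612 − -0.029633 = 10.493644
step 6→7:
  ẍ = (ẋ'−ẋ)/dt = (-1.318047337−-1.279187739)/0.041036 = -0.946964
  θ̈ = (θ̇'−θ̇)/dt = (-1.527469209−-1.501044030)/0.041036 = -0.643951
  sinθ=-0.159289, cosθ=0.987232
  F = (M+m)·ẍ + m·l·cosθ·θ̈ − m·l·sinθ·θ̇² = -1.877331 + -0.117330 − -0.066238 = -1.928422
step 7→8:
  ẍ = (ẋ'−ẋ)/dt = (-1.065119553−-1.318047337)/0.041036 = 6.163558
  θ̈ = (θ̇'−θ̇)/dt = (-1.871328321−-1.527469209)/0.041036 = -8.379450
  sinθ=-0.219759, cosθ=0.975554
  F = (M+m)·ẍ + m·l·cosθ·θ̈ − m·l·sinθ·θ̇² = 12.219094 + -1.508699 − -0.094630 = 10.805025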